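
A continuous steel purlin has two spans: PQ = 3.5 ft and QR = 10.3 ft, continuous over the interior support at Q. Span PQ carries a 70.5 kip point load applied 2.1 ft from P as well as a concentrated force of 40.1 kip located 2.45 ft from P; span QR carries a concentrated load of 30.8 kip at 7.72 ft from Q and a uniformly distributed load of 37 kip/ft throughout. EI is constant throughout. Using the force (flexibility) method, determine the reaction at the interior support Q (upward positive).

Release continuity at Q by inserting a hinge; the redundant is the internal moment M_Q. The primary structure is two simply-supported spans PQ and QR.
Discontinuity in slope at Q on the released structure — sum the simple-span end rotations:
  span PQ: point load 70.5 at a = 2.1: Pab(L + a)/(6LEI) = 55.27/EI
  span PQ: point load 40.1 at a = 2.45: Pab(L + a)/(6LEI) = 29.23/EI
  span QR: point load 30.8 at a = 7.72: Pab(L + b)/(6LEI) = 127.9/EI
  span QR: UDL 37: wL³/(24EI) = 1685/EI
  relative rotation θ_0 = (84.5 + 1812)/EI = 1897/EI
A unit hogging moment at Q produces rotation L₁/(3EI) + L₂/(3EI) = 4.6/EI.
Compatibility: M_Q·(L₁+L₂)/(3EI) = θ_0, giving M_Q = 412.4 kip·ft (hogging).
Span PQ, ΣM about P with M_Q applied at Q: R_Q^{PQ}·3.5 = 246.3 + 412.4, so R_Q^{PQ} = 188.2 kip and R_P = 110.6 − 188.2 = -77.59 kip.
Span QR, ΣM about R: R_Q^{QR}·10.3 = 2042 + 412.4, so R_Q^{QR} = 238.3 kip and R_R = 411.9 − 238.3 = 173.6 kip.
R_Q = 188.2 + 238.3 = 426.5 kip.

R_Q = 426.5 kip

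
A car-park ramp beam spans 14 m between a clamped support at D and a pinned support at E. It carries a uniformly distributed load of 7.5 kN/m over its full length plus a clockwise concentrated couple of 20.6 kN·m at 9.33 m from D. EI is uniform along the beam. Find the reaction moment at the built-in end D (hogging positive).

M_D = 176.9 kN·m

Choose R_E as the redundant. The primary structure is the cantilever fixed at D.
Deflection at E on the released cantilever, summing each load's contribution:
  UDL 7.5: wL⁴/(8EI) = 36015/EI
  clockwise couple 20.6 at a = 9.33: M₀a(2L − a)/(2EI) = 1794/EI
  δ_0 = 37809/EI
Tip deflection under a unit load at E: L³/(3EI) = 914.7/EI.
The prop prevents deflection at E: R_E = δ_0/δ_{EE} = 37809/914.7 = 41.34 kN.
Moment equilibrium about D: M_D = Σ(load moments about D) − R_E·L = 755.6 − 41.34×14 = 176.9 kN·m.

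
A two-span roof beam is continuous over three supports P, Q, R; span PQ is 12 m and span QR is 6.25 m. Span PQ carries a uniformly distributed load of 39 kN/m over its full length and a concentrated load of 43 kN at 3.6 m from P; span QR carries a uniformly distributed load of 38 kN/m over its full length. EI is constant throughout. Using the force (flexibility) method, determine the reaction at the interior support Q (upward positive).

Release continuity at Q by inserting a hinge; the redundant is the internal moment M_Q. The primary structure is two simply-supported spans PQ and QR.
End slopes at the hinge Q, treating each span as simply supported:
  span PQ: UDL 39: wL³/(24EI) = 2808/EI
  span PQ: point load 43 at a = 3.6: Pab(L + a)/(6LEI) = 281.7/EI
  span QR: UDL 38: wL³/(24EI) = 386.6/EI
  relative rotation θ_0 = (3090 + 386.6)/EI = 3476/EI
A unit hogging moment at Q produces rotation L₁/(3EI) + L₂/(3EI) = 6.083/EI.
Slope continuity at Q: θ_0 = M_Q·6.083/EI, so M_Q = 3476/6.083 = 571.4 kN·m (hogging).
Span PQ, ΣM about P with M_Q applied at Q: R_Q^{PQ}·12 = 2963 + 571.4, so R_Q^{PQ} = 294.5 kN and R_P = 511 − 294.5 = 216.5 kN.
Span QR, ΣM about R: R_Q^{QR}·6.25 = 742.2 + 571.4, so R_Q^{QR} = 210.2 kN and R_R = 237.5 − 210.2 = 27.32 kN.
R_Q = 294.5 + 210.2 = 504.7 kN.

R_Q = 504.7 kN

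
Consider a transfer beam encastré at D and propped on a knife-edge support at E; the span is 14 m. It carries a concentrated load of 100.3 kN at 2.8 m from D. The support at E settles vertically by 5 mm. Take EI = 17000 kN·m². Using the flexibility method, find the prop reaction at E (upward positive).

R_E = 5.524 kN

Choose R_E as the redundant. The primary structure is the cantilever fixed at D.
Primary-structure tip deflection at E by superposition:
  point load 100.3 at a = 2.8: Pa²(3L − a)/(6EI) = 5137/EI
Tip deflection under a unit load at E: L³/(3EI) = 914.7/EI.
With EI = 17000 kN·m²: δ_0 = 0.30221 m and δ_{EE} = 0.053804 m/kN.
Compatibility — the beam at E must follow the support down by 0.005 m: δ_0 − R_E·δ_{EE} = 0.005, so R_E = (0.30221 − 0.005)/0.053804 = 5.524 kN.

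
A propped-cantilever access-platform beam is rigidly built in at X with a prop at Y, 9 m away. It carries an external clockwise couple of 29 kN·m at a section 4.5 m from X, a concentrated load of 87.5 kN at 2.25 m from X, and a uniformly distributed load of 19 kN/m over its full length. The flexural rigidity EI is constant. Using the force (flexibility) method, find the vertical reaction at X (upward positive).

R_X = 183.2 kN

Release the roller at Y. Primary structure: cantilever fixed at X.
Downward deflection at the released point Y due to the loads:
  clockwise couple 29 at a = 4.5: M₀a(2L − a)/(2EI) = 880.9/EI
  point load 87.5 at a = 2.25: Pa²(3L − a)/(6EI) = 1827/EI
  UDL 19: wL⁴/(8EI) = 15582/EI
  δ_0 = 18290/EI
Tip deflection under a unit load at Y: L³/(3EI) = 243/EI.
The prop prevents deflection at Y: R_Y = δ_0/δ_{YY} = 18290/243 = 75.27 kN.
Vertical equilibrium: R_X = ΣP − R_Y = 258.5 − 75.27 = 183.2 kN.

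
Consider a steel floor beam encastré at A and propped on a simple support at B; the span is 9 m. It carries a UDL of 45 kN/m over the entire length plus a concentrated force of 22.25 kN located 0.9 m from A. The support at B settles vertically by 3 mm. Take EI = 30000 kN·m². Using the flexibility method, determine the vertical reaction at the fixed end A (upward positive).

R_A = 275.4 kN

Remove the prop at B; the released (primary) structure is a cantilever built in at A.
Primary-structure tip deflection at B by superposition:
  UDL 45: wL⁴/(8EI) = 36906/EI
  point load 22.25 at a = 0.9: Pa²(3L − a)/(6EI) = 78.4/EI
  δ_0 = 36984/EI
Flexibility coefficient — unit upward force at B: δ_{BB} = L³/(3EI) = 243/EI.
With EI = 30000 kN·m²: δ_0 = 1.2328 m and δ_{BB} = 0.0081 m/kN.
Compatibility — the beam at B must follow the support down by 0.003 m: δ_0 − R_B·δ_{BB} = 0.003, so R_B = (1.2328 − 0.003)/0.0081 = 151.8 kN.
Vertical equilibrium: R_A = ΣP − R_B = 427.2 − 151.8 = 275.4 kN.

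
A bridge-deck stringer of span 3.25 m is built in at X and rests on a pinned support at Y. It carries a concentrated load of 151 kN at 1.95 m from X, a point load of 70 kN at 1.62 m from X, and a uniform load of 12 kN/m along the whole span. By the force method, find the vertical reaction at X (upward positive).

R_X = 158.4 kN

Release the roller at Y. Primary structure: cantilever fixed at X.
Primary-structure tip deflection at Y by superposition:
  point load 151 at a = 1.95: Pa²(3L − a)/(6EI) = 746.4/EI
  point load 70 at a = 1.62: Pa²(3L − a)/(6EI) = 248.9/EI
  UDL 12: wL⁴/(8EI) = 167.3/EI
  δ_0 = 1163/EI
Tip deflection under a unit load at Y: L³/(3EI) = 11.44/EI.
The prop prevents deflection at Y: R_Y = δ_0/δ_{YY} = 1163/11.44 = 101.6 kN.
Vertical equilibrium: R_X = ΣP − R_Y = 260 − 101.6 = 158.4 kN.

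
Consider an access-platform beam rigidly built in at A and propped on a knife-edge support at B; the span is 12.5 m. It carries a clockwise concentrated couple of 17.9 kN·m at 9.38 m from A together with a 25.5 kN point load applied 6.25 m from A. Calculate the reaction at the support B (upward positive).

R_B = 9.983 kN

Choose R_B as the redundant. The primary structure is the cantilever fixed at A.
Primary-structure tip deflection at B by superposition:
  clockwise couple 17.9 at a = 9.38: M₀a(2L − a)/(2EI) = 1311/EI
  point load 25.5 at a = 6.25: Pa²(3L − a)/(6EI) = 5188/EI
  δ_0 = 6499/EI
Flexibility coefficient — unit upward force at B: δ_{BB} = L³/(3EI) = 651/EI.
Compatibility at B: δ_0 − R_B·δ_{BB} = 0, so R_B = 6499/651 = 9.983 kN.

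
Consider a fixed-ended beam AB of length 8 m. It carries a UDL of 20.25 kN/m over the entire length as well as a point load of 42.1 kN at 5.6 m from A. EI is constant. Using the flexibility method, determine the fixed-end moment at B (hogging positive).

Release both end moments; the primary structure is a simply-supported span AB with redundants M_A and M_B.
Simple-span end rotations at A and B under the given loads:
  at A: UDL 20.25: wL³/(24EI) = 432/EI
  at B: UDL 20.25: wL³/(24EI) = 432/EI
  at A: point load 42.1 at a = 5.6: Pab(L + b)/(6LEI) = 122.6/EI
  at B: point load 42.1 at a = 5.6: Pab(L + a)/(6LEI) = 160.3/EI
  θ_A0 = 554.6/EI,  θ_B0 = 592.3/EI
Flexibility coefficients: a unit moment at one end gives L/(3EI) there and L/(6EI) at the far end, so f₁₁ = f₂₂ = 2.667/EI and f₁₂ = f₂₁ = 1.333/EI.
Compatibility — zero rotation at each built-in end:
  2.667 M_A + 1.333 M_B = 554.6
  1.333 M_A + 2.667 M_B = 592.3
Solving the pair gives M_A = 129.2 kN·m and M_B = 157.5 kN·m (hogging).

M_B = 157.5 kN·m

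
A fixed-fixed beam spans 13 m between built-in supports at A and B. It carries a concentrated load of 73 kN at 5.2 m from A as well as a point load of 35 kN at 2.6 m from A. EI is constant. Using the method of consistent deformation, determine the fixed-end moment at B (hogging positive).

M_B = 105.7 kN·m

Take the two fixed-end moments M_A, M_B as redundants; the released structure is the simple span AB.
Simple-span end rotations at A and B under the given loads:
  at A: point load 73 at a = 5.2: Pab(L + b)/(6LEI) = 789.6/EI
  at B: point load 73 at a = 5.2: Pab(L + a)/(6LEI) = 690.9/EI
  at A: point load 35 at a = 2.6: Pab(L + b)/(6LEI) = 283.9/EI
  at B: point load 35 at a = 2.6: Pab(L + a)/(6LEI) = 189.3/EI
  θ_A0 = 1073/EI,  θ_B0 = 880.2/EI
Flexibility coefficients: a unit moment at one end gives L/(3EI) there and L/(6EI) at the far end, so f₁₁ = f₂₂ = 4.333/EI and f₁₂ = f₂₁ = 2.167/EI.
Compatibility — zero rotation at each built-in end:
  4.333 M_A + 2.167 M_B = 1073
  2.167 M_A + 4.333 M_B = 880.2
Solving the pair gives M_A = 194.9 kN·m and M_B = 105.7 kN·m (hogging).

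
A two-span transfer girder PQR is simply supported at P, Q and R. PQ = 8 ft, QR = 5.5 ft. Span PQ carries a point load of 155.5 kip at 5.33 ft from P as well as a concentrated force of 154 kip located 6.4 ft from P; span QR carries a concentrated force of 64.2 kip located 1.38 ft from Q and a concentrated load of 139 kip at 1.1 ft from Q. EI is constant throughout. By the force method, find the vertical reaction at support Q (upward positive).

Insert a hinge at Q; M_Q is the redundant, and each span becomes simply supported.
Rotations at Q on the released spans (each span's end-slope, ×1/EI):
  span PQ: point load 155.5 at a = 5.33: Pab(L + a)/(6LEI) = 614.6/EI
  span PQ: point load 154 at a = 6.4: Pab(L + a)/(6LEI) = 473.1/EI
  span QR: point load 64.2 at a = 1.38: Pab(L + b)/(6LEI) = 106.4/EI
  span QR: point load 139 at a = 1.1: Pab(L + b)/(6LEI) = 201.8/EI
  relative rotation θ_0 = (1088 + 308.2)/EI = 1396/EI
A unit hogging moment at Q produces rotation L₁/(3EI) + L₂/(3EI) = 4.5/EI.
Compatibility: M_Q·(L₁+L₂)/(3EI) = θ_0, giving M_Q = 310.2 kip·ft (hogging).
Span PQ, ΣM about P with M_Q applied at Q: R_Q^{PQ}·8 = 1814 + 310.2, so R_Q^{PQ} = 265.6 kip and R_P = 309.5 − 265.6 = 43.92 kip.
Span QR, ΣM about R: R_Q^{QR}·5.5 = 876.1 + 310.2, so R_Q^{QR} = 215.7 kip and R_R = 203.2 − 215.7 = -12.49 kip.
R_Q = 265.6 + 215.7 = 481.3 kip.

R_Q = 481.3 kip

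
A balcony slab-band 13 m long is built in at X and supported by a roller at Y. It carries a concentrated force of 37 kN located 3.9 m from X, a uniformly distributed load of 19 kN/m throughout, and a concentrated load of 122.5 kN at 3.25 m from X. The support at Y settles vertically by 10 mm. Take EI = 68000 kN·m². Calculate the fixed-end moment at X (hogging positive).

M_X = 760.6 kN·m

Remove the prop at Y; the released (primary) structure is a cantilever built in at X.
Free-end deflection of the primary structure under the applied loading (downward +):
  point load 37 at a = 3.9: Pa²(3L − a)/(6EI) = 3292/EI
  UDL 19: wL⁴/(8EI) = 67832/EI
  point load 122.5 at a = 3.25: Pa²(3L − a)/(6EI) = 7710/EI
  δ_0 = 78834/EI
Tip deflection under a unit load at Y: L³/(3EI) = 732.3/EI.
With EI = 68000 kN·m²: δ_0 = 1.1593 m and δ_{YY} = 0.01077 m/kN.
Compatibility — the beam at Y must follow the support down by 0.01 m: δ_0 − R_Y·δ_{YY} = 0.01, so R_Y = (1.1593 − 0.01)/0.01077 = 106.7 kN.
Moment equilibrium about X: M_X = Σ(load moments about X) − R_Y·L = 2148 − 106.7×13 = 760.6 kN·m.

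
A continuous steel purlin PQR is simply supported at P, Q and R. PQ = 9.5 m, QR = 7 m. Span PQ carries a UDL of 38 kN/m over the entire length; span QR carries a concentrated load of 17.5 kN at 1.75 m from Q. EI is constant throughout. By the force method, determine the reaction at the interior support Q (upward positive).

R_Q = 257 kN

Take M_Q as the redundant. Released structure: two simple spans PQ and QR with a hinge at Q.
Discontinuity in slope at Q on the released structure — sum the simple-span end rotations:
  span PQ: UDL 38: wL³/(24EI) = 1358/EI
  span QR: point load 17.5 at a = 1.75: Pab(L + b)/(6LEI) = 46.89/EI
  relative rotation θ_0 = (1358 + 46.89)/EI = 1404/EI
A unit hogging moment at Q produces rotation L₁/(3EI) + L₂/(3EI) = 5.5/EI.
Slope continuity at Q: θ_0 = M_Q·5.5/EI, so M_Q = 1404/5.5 = 255.3 kN·m (hogging).
Span PQ, ΣM about P with M_Q applied at Q: R_Q^{PQ}·9.5 = 1715 + 255.3, so R_Q^{PQ} = 207.4 kN and R_P = 361 − 207.4 = 153.6 kN.
Span QR, ΣM about R: R_Q^{QR}·7 = 91.88 + 255.3, so R_Q^{QR} = 49.6 kN and R_R = 17.5 − 49.6 = -32.1 kN.
R_Q = 207.4 + 49.6 = 257 kN.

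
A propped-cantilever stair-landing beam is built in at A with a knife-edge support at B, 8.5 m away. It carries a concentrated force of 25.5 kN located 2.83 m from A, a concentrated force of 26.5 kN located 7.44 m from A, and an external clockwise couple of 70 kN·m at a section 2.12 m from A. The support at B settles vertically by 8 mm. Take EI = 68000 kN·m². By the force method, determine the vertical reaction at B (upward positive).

Choose R_B as the redundant. The primary structure is the cantilever fixed at A.
Free-end deflection of the primary structure under the applied loading (downward +):
  point load 25.5 at a = 2.83: Pa²(3L − a)/(6EI) = 771.6/EI
  point load 26.5 at a = 7.44: Pa²(3L − a)/(6EI) = 4415/EI
  clockwise couple 70 at a = 2.12: M₀a(2L − a)/(2EI) = 1104/EI
  δ_0 = 6291/EI
Flexibility coefficient — unit upward force at B: δ_{BB} = L³/(3EI) = 204.7/EI.
With EI = 68000 kN·m²: δ_0 = 0.092515 m and δ_{BB} = 0.00301 m/kN.
Compatibility — the beam at B must follow the support down by 0.008 m: δ_0 − R_B·δ_{BB} = 0.008, so R_B = (0.092515 − 0.008)/0.00301 = 28.07 kN.

R_B = 28.07 kN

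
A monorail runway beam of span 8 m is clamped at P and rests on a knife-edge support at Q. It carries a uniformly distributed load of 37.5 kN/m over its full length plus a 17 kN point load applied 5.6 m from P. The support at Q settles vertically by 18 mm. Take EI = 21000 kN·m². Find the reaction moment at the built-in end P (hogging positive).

M_P = 336.3 kN·m

Choose R_Q as the redundant. The primary structure is the cantilever fixed at P.
Deflection at Q on the released cantilever, summing each load's contribution:
  UDL 37.5: wL⁴/(8EI) = 19200/EI
  point load 17 at a = 5.6: Pa²(3L − a)/(6EI) = 1635/EI
  δ_0 = 20835/EI
Tip deflection under a unit load at Q: L³/(3EI) = 170.7/EI.
With EI = 21000 kN·m²: δ_0 = 0.99214 m and δ_{QQ} = 0.008127 m/kN.
Compatibility — the beam at Q must follow the support down by 0.018 m: δ_0 − R_Q·δ_{QQ} = 0.018, so R_Q = (0.99214 − 0.018)/0.008127 = 119.9 kN.
Moment equilibrium about P: M_P = Σ(load moments about P) − R_Q·L = 1295 − 119.9×8 = 336.3 kN·m.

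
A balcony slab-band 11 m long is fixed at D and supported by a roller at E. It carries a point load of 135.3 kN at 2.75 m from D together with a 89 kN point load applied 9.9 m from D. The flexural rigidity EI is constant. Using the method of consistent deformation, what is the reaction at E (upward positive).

Release the roller at E. Primary structure: cantilever fixed at D.
Primary-structure tip deflection at E by superposition:
  point load 135.3 at a = 2.75: Pa²(3L − a)/(6EI) = 5159/EI
  point load 89 at a = 9.9: Pa²(3L − a)/(6EI) = 33583/EI
  δ_0 = 38742/EI
Flexibility coefficient — unit upward force at E: δ_{EE} = L³/(3EI) = 443.7/EI.
Compatibility at E: δ_0 − R_E·δ_{EE} = 0, so R_E = 38742/443.7 = 87.32 kN.

R_E = 87.32 kN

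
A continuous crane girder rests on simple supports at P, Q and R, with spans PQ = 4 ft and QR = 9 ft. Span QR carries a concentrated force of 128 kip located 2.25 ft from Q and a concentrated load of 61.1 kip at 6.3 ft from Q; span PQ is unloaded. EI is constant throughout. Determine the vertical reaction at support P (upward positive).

R_P = -45.7 kip

Release continuity at Q by inserting a hinge; the redundant is the internal moment M_Q. The primary structure is two simply-supported spans PQ and QR.
Rotations at Q on the released spans (each span's end-slope, ×1/EI):
  span QR: point load 128 at a = 2.25: Pab(L + b)/(6LEI) = 567/EI
  span QR: point load 61.1 at a = 6.3: Pab(L + b)/(6LEI) = 225.2/EI
  relative rotation θ_0 = (0 + 792.2)/EI = 792.2/EI
A unit hogging moment at Q produces rotation L₁/(3EI) + L₂/(3EI) = 4.333/EI.
Compatibility: M_Q·(L₁+L₂)/(3EI) = θ_0, giving M_Q = 182.8 kip·ft (hogging).
Span PQ, ΣM about P with M_Q applied at Q: R_Q^{PQ}·4 = 0 + 182.8, so R_Q^{PQ} = 45.7 kip and R_P = 0 − 45.7 = -45.7 kip.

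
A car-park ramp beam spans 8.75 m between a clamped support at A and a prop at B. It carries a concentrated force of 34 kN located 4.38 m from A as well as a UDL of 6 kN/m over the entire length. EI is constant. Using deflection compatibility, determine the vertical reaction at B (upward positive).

R_B = 30.33 kN

Take the reaction at B as the redundant and release it; the primary structure is a cantilever fixed at A.
Free-end deflection of the primary structure under the applied loading (downward +):
  point load 34 at a = 4.38: Pa²(3L − a)/(6EI) = 2378/EI
  UDL 6: wL⁴/(8EI) = 4396/EI
  δ_0 = 6774/EI
Tip deflection under a unit load at B: L³/(3EI) = 223.3/EI.
The prop prevents deflection at B: R_B = δ_0/δ_{BB} = 6774/223.3 = 30.33 kN.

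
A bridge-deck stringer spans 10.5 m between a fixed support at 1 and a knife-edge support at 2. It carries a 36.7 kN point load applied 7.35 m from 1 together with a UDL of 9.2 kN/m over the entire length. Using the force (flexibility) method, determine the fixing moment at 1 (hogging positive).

M_1 = 179.4 kN·m

Take the reaction at 2 as the redundant and release it; the primary structure is a cantilever fixed at 1.
Primary-structure tip deflection at 2 by superposition:
  point load 36.7 at a = 7.35: Pa²(3L − a)/(6EI) = 7980/EI
  UDL 9.2: wL⁴/(8EI) = 13978/EI
  δ_0 = 21958/EI
Flexibility coefficient — unit upward force at 2: δ_{22} = L³/(3EI) = 385.9/EI.
Compatibility at 2: δ_0 − R_2·δ_{22} = 0, so R_2 = 21958/385.9 = 56.91 kN.
Moment equilibrium about 1: M_1 = Σ(load moments about 1) − R_2·L = 776.9 − 56.91×10.5 = 179.4 kN·m.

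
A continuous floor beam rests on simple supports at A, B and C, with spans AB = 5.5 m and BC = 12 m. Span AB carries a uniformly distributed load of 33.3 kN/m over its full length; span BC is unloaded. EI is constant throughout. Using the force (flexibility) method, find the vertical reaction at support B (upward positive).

Insert a hinge at B; M_B is the redundant, and each span becomes simply supported.
Rotations at B on the released spans (each span's end-slope, ×1/EI):
  span AB: UDL 33.3: wL³/(24EI) = 230.8/EI
  relative rotation θ_0 = (230.8 + 0)/EI = 230.8/EI
A unit hogging moment at B produces rotation L₁/(3EI) + L₂/(3EI) = 5.833/EI.
Slope continuity at B: θ_0 = M_B·5.833/EI, so M_B = 230.8/5.833 = 39.57 kN·m (hogging).
Span AB, ΣM about A with M_B applied at B: R_B^{AB}·5.5 = 503.7 + 39.57, so R_B^{AB} = 98.77 kN and R_A = 183.2 − 98.77 = 84.38 kN.
Span BC, ΣM about C: R_B^{BC}·12 = 0 + 39.57, so R_B^{BC} = 3.298 kN and R_C = 0 − 3.298 = -3.298 kN.
R_B = 98.77 + 3.298 = 102.1 kN.

R_B = 102.1 kN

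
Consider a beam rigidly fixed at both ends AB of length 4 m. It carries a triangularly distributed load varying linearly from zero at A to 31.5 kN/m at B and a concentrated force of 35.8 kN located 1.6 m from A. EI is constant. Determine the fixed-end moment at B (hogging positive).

Release both end moments; the primary structure is a simply-supported span AB with redundants M_A and M_B.
On the primary (simply-supported) span, the end slopes from the loading are:
  at A: triangular load, peak 31.5: 7w₀L³/(360EI) = 39.2/EI
  at B: triangular load, peak 31.5: w₀L³/(45EI) = 44.8/EI
  at A: point load 35.8 at a = 1.6: Pab(L + b)/(6LEI) = 36.66/EI
  at B: point load 35.8 at a = 1.6: Pab(L + a)/(6LEI) = 32.08/EI
  θ_A0 = 75.86/EI,  θ_B0 = 76.88/EI
Flexibility coefficients: a unit moment at one end gives L/(3EI) there and L/(6EI) at the far end, so f₁₁ = f₂₂ = 1.333/EI and f₁₂ = f₂₁ = 0.6667/EI.
Compatibility — zero rotation at each built-in end:
  1.333 M_A + 0.6667 M_B = 75.86
  0.6667 M_A + 1.333 M_B = 76.88
Solving the pair gives M_A = 37.42 kN·m and M_B = 38.95 kN·m (hogging).

M_B = 38.95 kN·m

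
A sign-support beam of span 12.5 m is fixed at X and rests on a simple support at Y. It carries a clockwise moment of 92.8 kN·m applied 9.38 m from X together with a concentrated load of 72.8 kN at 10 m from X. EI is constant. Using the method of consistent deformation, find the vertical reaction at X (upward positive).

Remove the prop at Y; the released (primary) structure is a cantilever built in at X.
Deflection at Y on the released cantilever, summing each load's contribution:
  clockwise couple 92.8 at a = 9.38: M₀a(2L − a)/(2EI) = 6798/EI
  point load 72.8 at a = 10: Pa²(3L − a)/(6EI) = 33367/EI
  δ_0 = 40165/EI
Tip deflection under a unit load at Y: L³/(3EI) = 651/EI.
The prop prevents deflection at Y: R_Y = δ_0/δ_{YY} = 40165/651 = 61.69 kN.
Vertical equilibrium: R_X = ΣP − R_Y = 72.8 − 61.69 = 11.11 kN.

R_X = 11.11 kN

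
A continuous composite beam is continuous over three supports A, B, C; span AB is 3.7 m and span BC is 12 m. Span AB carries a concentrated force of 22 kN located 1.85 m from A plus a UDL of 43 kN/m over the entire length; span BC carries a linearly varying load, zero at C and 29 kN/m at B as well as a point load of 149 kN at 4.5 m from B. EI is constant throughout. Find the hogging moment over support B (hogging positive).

Release continuity at B by inserting a hinge; the redundant is the internal moment M_B. The primary structure is two simply-supported spans AB and BC.
End slopes at the hinge B, treating each span as simply supported:
  span AB: point load 22 at a = 1.85: Pab(L + a)/(6LEI) = 18.82/EI
  span AB: UDL 43: wL³/(24EI) = 90.75/EI
  span BC: triangular load, peak 29: w₀L³/(45EI) = 1114/EI
  span BC: point load 149 at a = 4.5: Pab(L + b)/(6LEI) = 1362/EI
  relative rotation θ_0 = (109.6 + 2476)/EI = 2585/EI
A unit hogging moment at B produces rotation L₁/(3EI) + L₂/(3EI) = 5.233/EI.
Slope continuity at B: θ_0 = M_B·5.233/EI, so M_B = 2585/5.233 = 494 kN·m (hogging).

M_B = 494 kN·m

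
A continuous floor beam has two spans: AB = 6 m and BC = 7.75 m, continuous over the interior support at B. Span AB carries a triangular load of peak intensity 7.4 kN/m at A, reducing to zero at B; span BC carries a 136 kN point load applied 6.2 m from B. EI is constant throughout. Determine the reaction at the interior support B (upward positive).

Release continuity at B by inserting a hinge; the redundant is the internal moment M_B. The primary structure is two simply-supported spans AB and BC.
Rotations at B on the released spans (each span's end-slope, ×1/EI):
  span AB: triangular load, peak 7.4: 7w₀L³/(360EI) = 31.08/EI
  span BC: point load 136 at a = 6.2: Pab(L + b)/(6LEI) = 261.4/EI
  relative rotation θ_0 = (31.08 + 261.4)/EI = 292.5/EI
A unit hogging moment at B produces rotation L₁/(3EI) + L₂/(3EI) = 4.583/EI.
Compatibility: M_B·(L₁+L₂)/(3EI) = θ_0, giving M_B = 63.81 kN·m (hogging).
Span AB, ΣM about A with M_B applied at B: R_B^{AB}·6 = 44.4 + 63.81, so R_B^{AB} = 18.04 kN and R_A = 22.2 − 18.04 = 4.165 kN.
Span BC, ΣM about C: R_B^{BC}·7.75 = 210.8 + 63.81, so R_B^{BC} = 35.43 kN and R_C = 136 − 35.43 = 100.6 kN.
R_B = 18.04 + 35.43 = 53.47 kN.

R_B = 53.47 kN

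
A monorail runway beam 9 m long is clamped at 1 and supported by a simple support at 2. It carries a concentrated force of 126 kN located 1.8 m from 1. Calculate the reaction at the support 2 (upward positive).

Remove the prop at 2; the released (primary) structure is a cantilever built in at 1.
Free-end deflection of the primary structure under the applied loading (downward +):
  point load 126 at a = 1.8: Pa²(3L − a)/(6EI) = 1715/EI
Flexibility coefficient — unit upward force at 2: δ_{22} = L³/(3EI) = 243/EI.
The prop prevents deflection at 2: R_2 = δ_0/δ_{22} = 1715/243 = 7.056 kN.

R_2 = 7.056 kN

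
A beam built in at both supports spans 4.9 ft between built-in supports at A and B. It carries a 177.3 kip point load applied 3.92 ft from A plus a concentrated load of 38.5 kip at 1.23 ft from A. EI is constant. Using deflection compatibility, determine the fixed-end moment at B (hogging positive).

Release both end moments; the primary structure is a simply-supported span AB with redundants M_A and M_B.
End rotations of the released simple span under the applied load (×1/EI):
  at A: point load 177.3 at a = 3.92: Pab(L + b)/(6LEI) = 136.2/EI
  at B: point load 177.3 at a = 3.92: Pab(L + a)/(6LEI) = 204.3/EI
  at A: point load 38.5 at a = 1.23: Pab(L + b)/(6LEI) = 50.66/EI
  at B: point load 38.5 at a = 1.23: Pab(L + a)/(6LEI) = 36.24/EI
  θ_A0 = 186.9/EI,  θ_B0 = 240.6/EI
Flexibility coefficients: a unit moment at one end gives L/(3EI) there and L/(6EI) at the far end, so f₁₁ = f₂₂ = 1.633/EI and f₁₂ = f₂₁ = 0.8167/EI.
Compatibility — zero rotation at each built-in end:
  1.633 M_A + 0.8167 M_B = 186.9
  0.8167 M_A + 1.633 M_B = 240.6
Solving the pair gives M_A = 54.37 kip·ft and M_B = 120.1 kip·ft (hogging).

M_B = 120.1 kip·ft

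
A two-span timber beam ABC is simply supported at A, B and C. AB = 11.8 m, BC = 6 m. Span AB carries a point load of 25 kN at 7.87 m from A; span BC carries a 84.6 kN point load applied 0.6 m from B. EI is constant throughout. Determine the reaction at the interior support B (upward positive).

Take M_B as the redundant. Released structure: two simple spans AB and BC with a hinge at B.
Discontinuity in slope at B on the released structure — sum the simple-span end rotations:
  span AB: point load 25 at a = 7.87: Pab(L + a)/(6LEI) = 214.8/EI
  span BC: point load 84.6 at a = 0.6: Pab(L + b)/(6LEI) = 86.8/EI
  relative rotation θ_0 = (214.8 + 86.8)/EI = 301.6/EI
A unit hogging moment at B produces rotation L₁/(3EI) + L₂/(3EI) = 5.933/EI.
Slope continuity at B: θ_0 = M_B·5.933/EI, so M_B = 301.6/5.933 = 50.84 kN·m (hogging).
Span AB, ΣM about A with M_B applied at B: R_B^{AB}·11.8 = 196.8 + 50.84, so R_B^{AB} = 20.98 kN and R_A = 25 − 20.98 = 4.018 kN.
Span BC, ΣM about C: R_B^{BC}·6 = 456.8 + 50.84, so R_B^{BC} = 84.61 kN and R_C = 84.6 − 84.61 = -0.01251 kN.
R_B = 20.98 + 84.61 = 105.6 kN.

R_B = 105.6 kN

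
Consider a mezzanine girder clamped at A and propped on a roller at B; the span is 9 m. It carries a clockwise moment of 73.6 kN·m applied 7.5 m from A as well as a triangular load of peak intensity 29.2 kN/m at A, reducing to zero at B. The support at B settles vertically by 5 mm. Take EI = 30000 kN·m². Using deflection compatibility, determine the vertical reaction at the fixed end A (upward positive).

R_A = 93.81 kN

Choose R_B as the redundant. The primary structure is the cantilever fixed at A.
Deflection at B on the released cantilever, summing each load's contribution:
  clockwise couple 73.6 at a = 7.5: M₀a(2L − a)/(2EI) = 2898/EI
  triangular load, peak 29.2 at the fixed end: w₀L⁴/(30EI) = 6386/EI
  δ_0 = 9284/EI
Flexibility coefficient — unit upward force at B: δ_{BB} = L³/(3EI) = 243/EI.
With EI = 30000 kN·m²: δ_0 = 0.30947 m and δ_{BB} = 0.0081 m/kN.
Compatibility — the beam at B must follow the support down by 0.005 m: δ_0 − R_B·δ_{BB} = 0.005, so R_B = (0.30947 − 0.005)/0.0081 = 37.59 kN.
Vertical equilibrium: R_A = ΣP − R_B = 131.4 − 37.59 = 93.81 kN.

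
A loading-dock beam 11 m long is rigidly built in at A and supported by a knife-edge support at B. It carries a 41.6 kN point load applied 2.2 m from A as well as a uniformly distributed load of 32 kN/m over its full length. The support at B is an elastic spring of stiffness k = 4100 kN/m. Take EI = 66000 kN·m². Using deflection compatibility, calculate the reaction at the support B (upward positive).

R_B = 129.6 kN

Release the roller at B. Primary structure: cantilever fixed at A.
Primary-structure tip deflection at B by superposition:
  point load 41.6 at a = 2.2: Pa²(3L − a)/(6EI) = 1034/EI
  UDL 32: wL⁴/(8EI) = 58564/EI
  δ_0 = 59598/EI
Tip deflection under a unit load at B: L³/(3EI) = 443.7/EI.
With EI = 66000 kN·m²: δ_0 = 0.90299 m and δ_{BB} = 0.006722 m/kN.
Compatibility — the spring shortens by R_B/k under the reaction it provides: δ_0 − R_B·δ_{BB} = R_B/k. With 1/k = 0.000244 m/kN, R_B = δ_0 / (δ_{BB} + 1/k) = 0.90299 / (0.006722 + 0.000244) = 129.6 kN.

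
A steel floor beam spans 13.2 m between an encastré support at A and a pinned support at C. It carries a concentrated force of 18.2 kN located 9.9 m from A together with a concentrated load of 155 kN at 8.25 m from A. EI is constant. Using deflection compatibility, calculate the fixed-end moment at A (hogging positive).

Take the reaction at C as the redundant and release it; the primary structure is a cantilever fixed at A.
Free-end deflection of the primary structure under the applied loading (downward +):
  point load 18.2 at a = 9.9: Pa²(3L − a)/(6EI) = 8830/EI
  point load 155 at a = 8.25: Pa²(3L − a)/(6EI) = 55122/EI
  δ_0 = 63952/EI
Flexibility coefficient — unit upward force at C: δ_{CC} = L³/(3EI) = 766.7/EI.
Compatibility at C: δ_0 − R_C·δ_{CC} = 0, so R_C = 63952/766.7 = 83.42 kN.
Moment equilibrium about A: M_A = Σ(load moments about A) − R_C·L = 1459 − 83.42×13.2 = 357.8 kN·m.

M_A = 357.8 kN·m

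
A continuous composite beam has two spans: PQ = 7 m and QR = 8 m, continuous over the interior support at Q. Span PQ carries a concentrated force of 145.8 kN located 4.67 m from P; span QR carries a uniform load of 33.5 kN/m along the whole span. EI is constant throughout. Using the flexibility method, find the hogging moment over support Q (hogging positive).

M_Q = 231.1 kN·m

Release continuity at Q by inserting a hinge; the redundant is the internal moment M_Q. The primary structure is two simply-supported spans PQ and QR.
Discontinuity in slope at Q on the released structure — sum the simple-span end rotations:
  span PQ: point load 145.8 at a = 4.67: Pab(L + a)/(6LEI) = 440.8/EI
  span QR: UDL 33.5: wL³/(24EI) = 714.7/EI
  relative rotation θ_0 = (440.8 + 714.7)/EI = 1155/EI
A unit hogging moment at Q produces rotation L₁/(3EI) + L₂/(3EI) = 5/EI.
Slope continuity at Q: θ_0 = M_Q·5/EI, so M_Q = 1155/5 = 231.1 kN·m (hogging).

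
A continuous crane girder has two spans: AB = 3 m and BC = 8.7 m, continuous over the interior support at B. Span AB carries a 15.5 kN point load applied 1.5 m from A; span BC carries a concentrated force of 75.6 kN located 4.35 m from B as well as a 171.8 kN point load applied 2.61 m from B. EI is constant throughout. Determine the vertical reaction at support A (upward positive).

Insert a hinge at B; M_B is the redundant, and each span becomes simply supported.
Rotations at B on the released spans (each span's end-slope, ×1/EI):
  span AB: point load 15.5 at a = 1.5: Pab(L + a)/(6LEI) = 8.719/EI
  span BC: point load 75.6 at a = 4.35: Pab(L + b)/(6LEI) = 357.6/EI
  span BC: point load 171.8 at a = 2.61: Pab(L + b)/(6LEI) = 773.7/EI
  relative rotation θ_0 = (8.719 + 1131)/EI = 1140/EI
A unit hogging moment at B produces rotation L₁/(3EI) + L₂/(3EI) = 3.9/EI.
Slope continuity at B: θ_0 = M_B·3.9/EI, so M_B = 1140/3.9 = 292.3 kN·m (hogging).
Span AB, ΣM about A with M_B applied at B: R_B^{AB}·3 = 23.25 + 292.3, so R_B^{AB} = 105.2 kN and R_A = 15.5 − 105.2 = -89.69 kN.

R_A = -89.69 kN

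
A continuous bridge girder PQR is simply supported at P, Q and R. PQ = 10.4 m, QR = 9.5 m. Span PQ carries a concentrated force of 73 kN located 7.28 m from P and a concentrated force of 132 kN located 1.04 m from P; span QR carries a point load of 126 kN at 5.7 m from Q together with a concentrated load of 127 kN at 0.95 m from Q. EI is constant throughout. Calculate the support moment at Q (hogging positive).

M_Q = 251.6 kN·m

Release continuity at Q by inserting a hinge; the redundant is the internal moment M_Q. The primary structure is two simply-supported spans PQ and QR.
Rotations at Q on the released spans (each span's end-slope, ×1/EI):
  span PQ: point load 73 at a = 7.28: Pab(L + a)/(6LEI) = 469.8/EI
  span PQ: point load 132 at a = 1.04: Pab(L + a)/(6LEI) = 235.6/EI
  span QR: point load 126 at a = 5.7: Pab(L + b)/(6LEI) = 636.8/EI
  span QR: point load 127 at a = 0.95: Pab(L + b)/(6LEI) = 326.7/EI
  relative rotation θ_0 = (705.4 + 963.5)/EI = 1669/EI
A unit hogging moment at Q produces rotation L₁/(3EI) + L₂/(3EI) = 6.633/EI.
Slope continuity at Q: θ_0 = M_Q·6.633/EI, so M_Q = 1669/6.633 = 251.6 kN·m (hogging).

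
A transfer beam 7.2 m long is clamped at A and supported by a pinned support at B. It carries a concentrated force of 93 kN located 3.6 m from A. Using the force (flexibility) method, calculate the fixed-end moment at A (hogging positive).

Choose R_B as the redundant. The primary structure is the cantilever fixed at A.
Free-end deflection of the primary structure under the applied loading (downward +):
  point load 93 at a = 3.6: Pa²(3L − a)/(6EI) = 3616/EI
Tip deflection under a unit load at B: L³/(3EI) = 124.4/EI.
Compatibility at B: δ_0 − R_B·δ_{BB} = 0, so R_B = 3616/124.4 = 29.06 kN.
Moment equilibrium about A: M_A = Σ(load moments about A) − R_B·L = 334.8 − 29.06×7.2 = 125.5 kN·m.

M_A = 125.5 kN·m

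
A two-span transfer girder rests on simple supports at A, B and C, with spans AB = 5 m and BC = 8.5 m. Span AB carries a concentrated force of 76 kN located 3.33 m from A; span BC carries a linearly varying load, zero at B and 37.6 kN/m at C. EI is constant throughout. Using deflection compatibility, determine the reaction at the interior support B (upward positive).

R_B = 143.9 kN

Release continuity at B by inserting a hinge; the redundant is the internal moment M_B. The primary structure is two simply-supported spans AB and BC.
End slopes at the hinge B, treating each span as simply supported:
  span AB: point load 76 at a = 3.33: Pab(L + a)/(6LEI) = 117.4/EI
  span BC: triangular load, peak 37.6: 7w₀L³/(360EI) = 449/EI
  relative rotation θ_0 = (117.4 + 449)/EI = 566.3/EI
A unit hogging moment at B produces rotation L₁/(3EI) + L₂/(3EI) = 4.5/EI.
Compatibility: M_B·(L₁+L₂)/(3EI) = θ_0, giving M_B = 125.9 kN·m (hogging).
Span AB, ΣM about A with M_B applied at B: R_B^{AB}·5 = 253.1 + 125.9, so R_B^{AB} = 75.79 kN and R_A = 76 − 75.79 = 0.213 kN.
Span BC, ΣM about C: R_B^{BC}·8.5 = 452.8 + 125.9, so R_B^{BC} = 68.07 kN and R_C = 159.8 − 68.07 = 91.73 kN.
R_B = 75.79 + 68.07 = 143.9 kN.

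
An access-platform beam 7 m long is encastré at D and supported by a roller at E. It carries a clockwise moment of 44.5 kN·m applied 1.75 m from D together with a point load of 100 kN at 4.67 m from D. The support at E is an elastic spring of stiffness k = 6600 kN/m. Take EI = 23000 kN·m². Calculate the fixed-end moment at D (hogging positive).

Choose R_E as the redundant. The primary structure is the cantilever fixed at D.
Deflection at E on the released cantilever, summing each load's contribution:
  clockwise couple 44.5 at a = 1.75: M₀a(2L − a)/(2EI) = 477/EI
  point load 100 at a = 4.67: Pa²(3L − a)/(6EI) = 5936/EI
  δ_0 = 6413/EI
Flexibility coefficient — unit upward force at E: δ_{EE} = L³/(3EI) = 114.3/EI.
With EI = 23000 kN·m²: δ_0 = 0.27881 m and δ_{EE} = 0.004971 m/kN.
Compatibility — the spring shortens by R_E/k under the reaction it provides: δ_0 − R_E·δ_{EE} = R_E/k. With 1/k = 0.000152 m/kN, R_E = δ_0 / (δ_{EE} + 1/k) = 0.27881 / (0.004971 + 0.000152) = 54.43 kN.
Moment equilibrium about D: M_D = Σ(load moments about D) − R_E·L = 511.5 − 54.43×7 = 130.5 kN·m.

M_D = 130.5 kN·m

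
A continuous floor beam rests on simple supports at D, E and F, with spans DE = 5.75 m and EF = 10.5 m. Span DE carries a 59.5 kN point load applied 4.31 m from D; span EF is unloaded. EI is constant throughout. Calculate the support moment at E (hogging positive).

M_E = 19.88 kN·m

Take M_E as the redundant. Released structure: two simple spans DE and EF with a hinge at E.
End slopes at the hinge E, treating each span as simply supported:
  span DE: point load 59.5 at a = 4.31: Pab(L + a)/(6LEI) = 107.7/EI
  relative rotation θ_0 = (107.7 + 0)/EI = 107.7/EI
A unit hogging moment at E produces rotation L₁/(3EI) + L₂/(3EI) = 5.417/EI.
Slope continuity at E: θ_0 = M_E·5.417/EI, so M_E = 107.7/5.417 = 19.88 kN·m (hogging).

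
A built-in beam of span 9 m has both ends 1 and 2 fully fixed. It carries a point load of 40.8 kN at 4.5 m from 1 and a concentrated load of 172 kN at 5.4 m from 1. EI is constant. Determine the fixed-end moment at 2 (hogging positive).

M_2 = 268.8 kN·m

Take the two fixed-end moments M_1, M_2 as redundants; the released structure is the simple span 12.
Simple-span end rotations at 1 and 2 under the given loads:
  at 1: point load 40.8 at a = 4.5: Pab(L + b)/(6LEI) = 206.6/EI
  at 2: point load 40.8 at a = 4.5: Pab(L + a)/(6LEI) = 206.6/EI
  at 1: point load 172 at a = 5.4: Pab(L + b)/(6LEI) = 780.2/EI
  at 2: point load 172 at a = 5.4: Pab(L + a)/(6LEI) = 891.6/EI
  θ_10 = 986.7/EI,  θ_20 = 1098/EI
Flexibility coefficients: a unit moment at one end gives L/(3EI) there and L/(6EI) at the far end, so f₁₁ = f₂₂ = 3/EI and f₁₂ = f₂₁ = 1.5/EI.
Compatibility — zero rotation at each built-in end:
  3 M_1 + 1.5 M_2 = 986.7
  1.5 M_1 + 3 M_2 = 1098
Solving the pair gives M_1 = 194.5 kN·m and M_2 = 268.8 kN·m (hogging).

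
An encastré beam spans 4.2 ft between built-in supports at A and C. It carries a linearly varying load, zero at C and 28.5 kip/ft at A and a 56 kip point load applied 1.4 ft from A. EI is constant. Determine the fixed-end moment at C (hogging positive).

Release both end moments; the primary structure is a simply-supported span AC with redundants M_A and M_C.
End rotations of the released simple span under the applied load (×1/EI):
  at A: triangular load, peak 28.5: w₀L³/(45EI) = 46.92/EI
  at C: triangular load, peak 28.5: 7w₀L³/(360EI) = 41.06/EI
  at A: point load 56 at a = 1.4: Pab(L + b)/(6LEI) = 60.98/EI
  at C: point load 56 at a = 1.4: Pab(L + a)/(6LEI) = 48.78/EI
  θ_A0 = 107.9/EI,  θ_C0 = 89.84/EI
Flexibility coefficients: a unit moment at one end gives L/(3EI) there and L/(6EI) at the far end, so f₁₁ = f₂₂ = 1.4/EI and f₁₂ = f₂₁ = 0.7/EI.
Compatibility — zero rotation at each built-in end:
  1.4 M_A + 0.7 M_C = 107.9
  0.7 M_A + 1.4 M_C = 89.84
Solving the pair gives M_A = 59.98 kip·ft and M_C = 34.18 kip·ft (hogging).

M_C = 34.18 kip·ft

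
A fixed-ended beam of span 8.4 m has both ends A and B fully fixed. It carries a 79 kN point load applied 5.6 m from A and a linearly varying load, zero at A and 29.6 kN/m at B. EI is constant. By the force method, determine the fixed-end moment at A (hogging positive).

Release both end moments; the primary structure is a simply-supported span AB with redundants M_A and M_B.
Simple-span end rotations at A and B under the given loads:
  at A: point load 79 at a = 5.6: Pab(L + b)/(6LEI) = 275.3/EI
  at B: point load 79 at a = 5.6: Pab(L + a)/(6LEI) = 344.1/EI
  at A: triangular load, peak 29.6: 7w₀L³/(360EI) = 341.1/EI
  at B: triangular load, peak 29.6: w₀L³/(45EI) = 389.9/EI
  θ_A0 = 616.4/EI,  θ_B0 = 734/EI
Flexibility coefficients: a unit moment at one end gives L/(3EI) there and L/(6EI) at the far end, so f₁₁ = f₂₂ = 2.8/EI and f₁₂ = f₂₁ = 1.4/EI.
Compatibility — zero rotation at each built-in end:
  2.8 M_A + 1.4 M_B = 616.4
  1.4 M_A + 2.8 M_B = 734
Solving the pair gives M_A = 118.8 kN·m and M_B = 202.7 kN·m (hogging).

M_A = 118.8 kN·m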